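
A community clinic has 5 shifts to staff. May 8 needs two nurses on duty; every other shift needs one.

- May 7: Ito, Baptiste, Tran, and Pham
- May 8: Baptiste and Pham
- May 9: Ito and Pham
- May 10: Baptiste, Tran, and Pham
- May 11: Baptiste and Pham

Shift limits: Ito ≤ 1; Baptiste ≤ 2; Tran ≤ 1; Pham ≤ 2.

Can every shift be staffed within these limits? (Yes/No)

May 8 can only be covered by Baptiste and Pham, so that assignment is forced.
One valid schedule: May 7→Pham, May 8→Baptiste+Pham, May 9→Ito, May 10→Tran, May 11→Baptiste.
Loads: Ito 1/1, Baptiste 2/2, Tran 1/1, Pham 2/2 — all within limits.

Yes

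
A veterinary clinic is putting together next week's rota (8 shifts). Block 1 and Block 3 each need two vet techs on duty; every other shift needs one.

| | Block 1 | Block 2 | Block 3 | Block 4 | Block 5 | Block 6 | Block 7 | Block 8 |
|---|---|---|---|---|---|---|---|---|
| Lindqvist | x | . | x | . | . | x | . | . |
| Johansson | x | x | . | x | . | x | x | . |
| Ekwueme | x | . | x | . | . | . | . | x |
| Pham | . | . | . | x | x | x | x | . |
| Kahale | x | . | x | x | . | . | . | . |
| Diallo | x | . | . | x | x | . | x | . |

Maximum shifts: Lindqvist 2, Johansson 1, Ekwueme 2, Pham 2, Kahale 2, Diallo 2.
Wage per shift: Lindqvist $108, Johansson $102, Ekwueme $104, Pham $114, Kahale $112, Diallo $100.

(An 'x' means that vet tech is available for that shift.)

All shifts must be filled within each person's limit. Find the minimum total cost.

$1064

Block 2 can only be covered by Johansson, so that assignment is forced.
Block 8 can only be covered by Ekwueme, so that assignment is forced.
Picking the cheapest available vet tech for each shift independently would cost $1022, but that ignores the shift limits.
An optimal schedule: Block 1→Diallo+Kahale, Block 2→Johansson, Block 3→Ekwueme+Lindqvist, Block 4→Kahale, Block 5→Diallo, Block 6→Lindqvist, Block 7→Pham, Block 8→Ekwueme.
Total: 100 + 112 + 102 + 104 + 108 + 112 + 100 + 108 + 114 + 104 = $1064.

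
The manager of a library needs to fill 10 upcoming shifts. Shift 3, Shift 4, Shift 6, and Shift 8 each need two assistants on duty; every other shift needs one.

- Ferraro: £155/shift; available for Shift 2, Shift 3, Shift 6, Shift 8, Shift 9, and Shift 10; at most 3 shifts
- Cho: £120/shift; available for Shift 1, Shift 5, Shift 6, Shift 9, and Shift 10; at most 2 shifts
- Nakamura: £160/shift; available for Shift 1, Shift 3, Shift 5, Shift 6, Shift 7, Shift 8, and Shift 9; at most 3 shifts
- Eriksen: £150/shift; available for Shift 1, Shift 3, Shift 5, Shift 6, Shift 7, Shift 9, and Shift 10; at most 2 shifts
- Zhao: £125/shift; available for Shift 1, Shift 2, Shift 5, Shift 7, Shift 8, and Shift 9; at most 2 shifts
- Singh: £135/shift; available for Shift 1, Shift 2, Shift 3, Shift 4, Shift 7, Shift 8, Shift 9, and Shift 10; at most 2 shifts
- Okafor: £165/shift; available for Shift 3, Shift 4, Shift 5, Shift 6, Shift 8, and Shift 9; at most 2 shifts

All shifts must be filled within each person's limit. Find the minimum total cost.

Shift 4 can only be covered by Singh and Okafor, so that assignment is forced.
Picking the cheapest available assistant for each shift independently would cost £1845, but that ignores the shift limits.
An optimal schedule: Shift 1→Cho, Shift 2→Zhao, Shift 3→Eriksen+Ferraro, Shift 4→Singh+Okafor, Shift 5→Eriksen, Shift 6→Ferraro+Nakamura, Shift 7→Zhao, Shift 8→Ferraro+Nakamura, Shift 9→Singh, Shift 10→Cho.
Total: 120 + 125 + 150 + 155 + 135 + 165 + 150 + 155 + 160 + 125 + 155 + 160 + 135 + 120 = £2010.

£2010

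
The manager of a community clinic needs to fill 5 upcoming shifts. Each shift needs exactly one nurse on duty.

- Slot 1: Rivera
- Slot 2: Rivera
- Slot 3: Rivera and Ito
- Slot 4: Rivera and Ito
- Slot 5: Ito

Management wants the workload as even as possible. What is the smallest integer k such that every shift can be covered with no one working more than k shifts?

With 2 nurses and 5 worker-slots to fill, someone must work at least ⌈5/2⌉ = 3 shifts, so k ≥ 3.
k = 3 works: Slot 1→Rivera, Slot 2→Rivera, Slot 3→Rivera, Slot 4→Ito, Slot 5→Ito.
Loads: Rivera 3, Ito 2 — all ≤ 3.

3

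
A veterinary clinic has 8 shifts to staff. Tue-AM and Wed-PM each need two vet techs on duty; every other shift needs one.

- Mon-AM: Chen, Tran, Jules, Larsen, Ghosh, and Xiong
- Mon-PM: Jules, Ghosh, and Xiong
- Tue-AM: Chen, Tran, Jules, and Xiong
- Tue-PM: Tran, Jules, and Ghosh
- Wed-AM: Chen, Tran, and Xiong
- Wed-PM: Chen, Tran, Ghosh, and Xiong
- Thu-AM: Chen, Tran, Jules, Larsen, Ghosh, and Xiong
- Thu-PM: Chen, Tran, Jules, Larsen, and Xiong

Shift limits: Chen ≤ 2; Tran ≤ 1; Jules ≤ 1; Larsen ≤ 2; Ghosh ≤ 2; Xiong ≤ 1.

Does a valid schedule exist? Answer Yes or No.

Total capacity is 2+1+1+2+2+1 = 9 but 10 worker-slots are needed — infeasible.

No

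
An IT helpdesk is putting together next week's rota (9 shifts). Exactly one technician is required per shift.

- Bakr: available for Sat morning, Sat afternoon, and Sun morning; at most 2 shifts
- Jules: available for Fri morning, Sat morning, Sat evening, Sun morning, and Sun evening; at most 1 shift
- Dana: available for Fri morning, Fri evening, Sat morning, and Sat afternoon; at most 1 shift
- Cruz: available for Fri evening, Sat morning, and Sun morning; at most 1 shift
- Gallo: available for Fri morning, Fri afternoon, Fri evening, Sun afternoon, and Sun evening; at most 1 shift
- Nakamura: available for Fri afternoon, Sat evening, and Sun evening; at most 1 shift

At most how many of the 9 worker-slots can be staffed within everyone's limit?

Total capacity across all technicians is 2+1+1+1+1+1 = 7, and 9 slots are needed, so at most 7 can be filled.
An assignment achieving 7: Fri morning→Dana, Fri afternoon→Nakamura, Fri evening→Cruz, Sat afternoon→Bakr, Sat evening→Jules, Sun morning→Bakr, Sun afternoon→Gallo.
Loads: Bakr 2/2, Jules 1/1, Dana 1/1, Cruz 1/1, Gallo 1/1, Nakamura 1/1.

7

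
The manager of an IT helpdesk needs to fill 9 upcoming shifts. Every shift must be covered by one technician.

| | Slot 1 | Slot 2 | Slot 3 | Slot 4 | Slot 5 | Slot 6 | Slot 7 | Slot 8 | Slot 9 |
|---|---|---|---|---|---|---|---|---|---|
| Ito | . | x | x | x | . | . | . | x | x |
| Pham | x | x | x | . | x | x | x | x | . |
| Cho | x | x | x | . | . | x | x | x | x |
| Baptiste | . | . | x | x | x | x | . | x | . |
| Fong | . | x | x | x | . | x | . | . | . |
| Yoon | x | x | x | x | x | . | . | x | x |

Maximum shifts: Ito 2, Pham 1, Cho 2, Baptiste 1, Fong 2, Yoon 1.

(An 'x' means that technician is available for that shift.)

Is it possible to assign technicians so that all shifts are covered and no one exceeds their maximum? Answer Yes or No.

One valid schedule: Slot 1→Cho, Slot 2→Fong, Slot 3→Fong, Slot 4→Ito, Slot 5→Baptiste, Slot 6→Cho, Slot 7→Pham, Slot 8→Yoon, Slot 9→Ito.
Loads: Ito 2/2, Pham 1/1, Cho 2/2, Baptiste 1/1, Fong 2/2, Yoon 1/1 — all within limits.

Yes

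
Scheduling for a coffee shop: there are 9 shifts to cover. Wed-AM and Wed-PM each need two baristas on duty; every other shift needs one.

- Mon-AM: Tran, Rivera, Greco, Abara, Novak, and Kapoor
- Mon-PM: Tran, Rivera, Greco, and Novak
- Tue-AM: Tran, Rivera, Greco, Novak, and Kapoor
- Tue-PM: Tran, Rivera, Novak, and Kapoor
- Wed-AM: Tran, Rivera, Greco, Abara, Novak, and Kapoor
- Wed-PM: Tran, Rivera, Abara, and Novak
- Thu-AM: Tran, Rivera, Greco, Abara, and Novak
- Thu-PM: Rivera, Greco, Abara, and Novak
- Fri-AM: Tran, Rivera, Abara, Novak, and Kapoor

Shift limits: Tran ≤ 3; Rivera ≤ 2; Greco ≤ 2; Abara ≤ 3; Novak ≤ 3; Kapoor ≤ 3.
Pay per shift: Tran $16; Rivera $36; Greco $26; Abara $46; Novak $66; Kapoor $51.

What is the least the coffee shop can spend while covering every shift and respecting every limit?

Picking the cheapest available barista for each shift independently would cost $216, but that ignores the shift limits.
An optimal schedule: Mon-AM→Abara, Mon-PM→Tran, Tue-AM→Tran, Tue-PM→Tran, Wed-AM→Abara+Kapoor, Wed-PM→Rivera+Abara, Thu-AM→Greco, Thu-PM→Greco, Fri-AM→Rivera.
Total: 46 + 16 + 16 + 16 + 46 + 51 + 36 + 46 + 26 + 26 + 36 = $361.

$361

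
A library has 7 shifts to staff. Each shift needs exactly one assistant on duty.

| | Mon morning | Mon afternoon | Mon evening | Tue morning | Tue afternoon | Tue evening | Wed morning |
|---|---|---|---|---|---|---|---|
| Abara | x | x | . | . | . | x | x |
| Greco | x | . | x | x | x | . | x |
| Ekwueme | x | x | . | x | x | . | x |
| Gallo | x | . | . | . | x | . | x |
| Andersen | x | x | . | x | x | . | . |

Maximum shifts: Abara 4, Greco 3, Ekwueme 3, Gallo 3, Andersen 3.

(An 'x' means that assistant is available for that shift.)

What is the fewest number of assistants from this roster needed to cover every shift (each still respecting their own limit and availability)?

7 slots to fill and no one can take more than 4, so at least ⌈7/4⌉ = 2 assistants are needed.
Abara and Greco alone can cover everything: Mon morning→Abara, Mon afternoon→Abara, Mon evening→Greco, Tue morning→Greco, Tue afternoon→Greco, Tue evening→Abara, Wed morning→Abara.

2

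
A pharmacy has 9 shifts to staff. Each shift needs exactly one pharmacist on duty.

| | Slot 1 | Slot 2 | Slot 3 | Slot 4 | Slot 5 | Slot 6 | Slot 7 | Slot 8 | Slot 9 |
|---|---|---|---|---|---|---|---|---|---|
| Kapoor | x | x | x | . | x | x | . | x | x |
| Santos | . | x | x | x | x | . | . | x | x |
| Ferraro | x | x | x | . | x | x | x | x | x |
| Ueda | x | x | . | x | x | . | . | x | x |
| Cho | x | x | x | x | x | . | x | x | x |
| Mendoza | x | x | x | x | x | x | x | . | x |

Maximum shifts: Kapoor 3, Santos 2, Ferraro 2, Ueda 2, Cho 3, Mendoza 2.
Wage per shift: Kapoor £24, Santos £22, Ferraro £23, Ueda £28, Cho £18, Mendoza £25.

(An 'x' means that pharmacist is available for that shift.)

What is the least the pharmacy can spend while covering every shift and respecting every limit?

£192

Picking the cheapest available pharmacist for each shift independently would cost £167, but that ignores the shift limits.
An optimal schedule: Slot 1→Cho, Slot 2→Ferraro, Slot 3→Santos, Slot 4→Cho, Slot 5→Kapoor, Slot 6→Ferraro, Slot 7→Cho, Slot 8→Santos, Slot 9→Kapoor.
Total: 18 + 23 + 22 + 18 + 24 + 23 + 18 + 22 + 24 = £192.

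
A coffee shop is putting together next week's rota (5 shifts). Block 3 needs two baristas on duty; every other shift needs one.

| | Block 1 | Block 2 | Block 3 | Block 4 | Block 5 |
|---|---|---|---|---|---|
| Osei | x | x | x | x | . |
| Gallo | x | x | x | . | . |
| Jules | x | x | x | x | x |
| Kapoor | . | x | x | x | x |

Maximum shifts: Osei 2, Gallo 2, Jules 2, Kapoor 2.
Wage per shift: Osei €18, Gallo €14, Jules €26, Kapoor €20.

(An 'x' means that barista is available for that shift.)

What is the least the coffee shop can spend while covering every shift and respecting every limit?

€104

Picking the cheapest available barista for each shift independently would cost €98, but that ignores the shift limits.
An optimal schedule: Block 1→Gallo, Block 2→Gallo, Block 3→Osei+Kapoor, Block 4→Osei, Block 5→Kapoor.
Total: 14 + 14 + 18 + 20 + 18 + 20 = €104.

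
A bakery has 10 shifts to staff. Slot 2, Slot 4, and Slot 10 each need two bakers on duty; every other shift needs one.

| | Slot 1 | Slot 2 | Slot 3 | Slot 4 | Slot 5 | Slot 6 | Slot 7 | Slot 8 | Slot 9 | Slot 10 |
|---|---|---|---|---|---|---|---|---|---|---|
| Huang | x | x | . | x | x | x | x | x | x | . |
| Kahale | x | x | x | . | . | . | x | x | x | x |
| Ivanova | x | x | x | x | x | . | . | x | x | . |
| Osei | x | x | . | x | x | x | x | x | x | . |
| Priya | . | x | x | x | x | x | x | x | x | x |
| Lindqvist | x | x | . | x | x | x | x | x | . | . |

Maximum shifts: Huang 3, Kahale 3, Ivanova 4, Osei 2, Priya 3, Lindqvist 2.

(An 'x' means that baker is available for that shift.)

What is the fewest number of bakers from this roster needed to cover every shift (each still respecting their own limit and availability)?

13 slots to fill and no one can take more than 4, so at least ⌈13/4⌉ = 4 bakers are needed.
Huang, Kahale, Ivanova, and Priya alone can cover everything: Slot 1→Huang, Slot 2→Ivanova+Priya, Slot 3→Kahale, Slot 4→Huang+Ivanova, Slot 5→Ivanova, Slot 6→Huang, Slot 7→Kahale, Slot 8→Ivanova, Slot 9→Priya, Slot 10→Kahale+Priya.

4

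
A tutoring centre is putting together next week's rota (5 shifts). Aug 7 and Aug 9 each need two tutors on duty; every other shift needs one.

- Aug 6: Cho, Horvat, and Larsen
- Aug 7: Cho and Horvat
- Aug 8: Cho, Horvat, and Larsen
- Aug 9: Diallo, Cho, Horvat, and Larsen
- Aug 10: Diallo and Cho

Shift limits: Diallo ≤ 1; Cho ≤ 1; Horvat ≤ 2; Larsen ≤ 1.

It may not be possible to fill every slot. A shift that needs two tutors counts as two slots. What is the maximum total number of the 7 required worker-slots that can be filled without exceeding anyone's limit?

Total capacity across all tutors is 1+1+2+1 = 5, and 7 slots are needed, so at most 5 can be filled.
An assignment achieving 5: Aug 6→Horvat, Aug 7→Cho+Horvat, Aug 8→Larsen, Aug 10→Diallo.
Loads: Diallo 1/1, Cho 1/1, Horvat 2/2, Larsen 1/1.

5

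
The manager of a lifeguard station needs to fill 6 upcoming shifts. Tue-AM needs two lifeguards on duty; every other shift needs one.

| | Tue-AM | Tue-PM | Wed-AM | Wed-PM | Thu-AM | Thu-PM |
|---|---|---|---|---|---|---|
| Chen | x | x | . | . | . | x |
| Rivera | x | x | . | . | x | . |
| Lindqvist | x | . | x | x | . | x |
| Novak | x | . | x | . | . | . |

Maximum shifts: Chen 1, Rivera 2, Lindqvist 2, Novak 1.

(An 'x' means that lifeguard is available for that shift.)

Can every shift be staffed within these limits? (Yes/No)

No

Total capacity is 1+2+2+1 = 6 but 7 worker-slots are needed — infeasible.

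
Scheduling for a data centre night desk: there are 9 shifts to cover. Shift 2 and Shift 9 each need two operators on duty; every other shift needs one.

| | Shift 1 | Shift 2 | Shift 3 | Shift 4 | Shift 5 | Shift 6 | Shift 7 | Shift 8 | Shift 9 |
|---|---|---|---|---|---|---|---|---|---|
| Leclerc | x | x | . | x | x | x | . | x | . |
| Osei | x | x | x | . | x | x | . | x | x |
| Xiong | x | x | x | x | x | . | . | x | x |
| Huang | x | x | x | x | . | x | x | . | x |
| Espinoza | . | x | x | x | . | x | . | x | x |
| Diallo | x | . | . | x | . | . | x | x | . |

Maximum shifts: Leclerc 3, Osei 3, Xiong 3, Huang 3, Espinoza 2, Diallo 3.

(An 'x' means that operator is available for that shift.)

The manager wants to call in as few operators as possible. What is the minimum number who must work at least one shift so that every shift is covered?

4

11 slots to fill and no one can take more than 3, so at least ⌈11/3⌉ = 4 operators are needed.
Leclerc, Osei, Xiong, and Huang alone can cover everything: Shift 1→Xiong, Shift 2→Xiong+Huang, Shift 3→Osei, Shift 4→Leclerc, Shift 5→Leclerc, Shift 6→Leclerc, Shift 7→Huang, Shift 8→Osei, Shift 9→Osei+Xiong.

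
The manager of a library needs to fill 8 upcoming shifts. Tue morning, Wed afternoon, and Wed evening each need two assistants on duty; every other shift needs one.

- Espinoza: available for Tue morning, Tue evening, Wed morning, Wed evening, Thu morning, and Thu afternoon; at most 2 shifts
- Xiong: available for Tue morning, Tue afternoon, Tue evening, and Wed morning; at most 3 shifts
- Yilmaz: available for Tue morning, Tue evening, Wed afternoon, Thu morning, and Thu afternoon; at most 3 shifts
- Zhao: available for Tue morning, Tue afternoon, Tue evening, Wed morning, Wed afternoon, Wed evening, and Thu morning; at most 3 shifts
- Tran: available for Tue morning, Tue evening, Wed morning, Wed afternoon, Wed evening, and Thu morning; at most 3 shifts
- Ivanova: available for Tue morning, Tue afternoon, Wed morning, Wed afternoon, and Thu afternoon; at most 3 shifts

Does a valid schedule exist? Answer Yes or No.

Yes

One valid schedule: Tue morning→Yilmaz+Zhao, Tue afternoon→Xiong, Tue evening→Xiong, Wed morning→Xiong, Wed afternoon→Yilmaz+Zhao, Wed evening→Espinoza+Zhao, Thu morning→Yilmaz, Thu afternoon→Espinoza.
Loads: Espinoza 2/2, Xiong 3/3, Yilmaz 3/3, Zhao 3/3, Tran 0/3, Ivanova 0/3 — all within limits.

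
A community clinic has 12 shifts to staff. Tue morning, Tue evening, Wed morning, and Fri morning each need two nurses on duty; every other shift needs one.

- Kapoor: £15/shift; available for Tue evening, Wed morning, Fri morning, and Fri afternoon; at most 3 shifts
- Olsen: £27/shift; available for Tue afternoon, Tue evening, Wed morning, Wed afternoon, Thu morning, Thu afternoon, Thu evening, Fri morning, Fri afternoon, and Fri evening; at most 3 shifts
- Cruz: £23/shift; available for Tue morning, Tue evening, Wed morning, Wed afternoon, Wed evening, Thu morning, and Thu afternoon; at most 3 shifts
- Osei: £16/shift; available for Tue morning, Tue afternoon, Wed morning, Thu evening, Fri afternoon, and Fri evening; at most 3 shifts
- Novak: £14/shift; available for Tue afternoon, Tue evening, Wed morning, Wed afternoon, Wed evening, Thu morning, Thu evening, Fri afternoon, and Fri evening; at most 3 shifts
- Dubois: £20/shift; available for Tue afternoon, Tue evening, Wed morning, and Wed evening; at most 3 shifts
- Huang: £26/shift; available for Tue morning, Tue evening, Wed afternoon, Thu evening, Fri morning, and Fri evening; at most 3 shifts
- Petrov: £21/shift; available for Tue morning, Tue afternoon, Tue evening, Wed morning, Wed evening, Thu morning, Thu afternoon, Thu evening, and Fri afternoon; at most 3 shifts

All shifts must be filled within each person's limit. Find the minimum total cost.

Picking the cheapest available nurse for each shift independently would cost £255, but that ignores the shift limits.
An optimal schedule: Tue morning→Osei+Petrov, Tue afternoon→Dubois, Tue evening→Kapoor+Dubois, Wed morning→Dubois+Petrov, Wed afternoon→Novak, Wed evening→Novak, Thu morning→Novak, Thu afternoon→Petrov, Thu evening→Osei, Fri morning→Kapoor+Huang, Fri afternoon→Kapoor, Fri evening→Osei.
Total: 16 + 21 + 20 + 15 + 20 + 20 + 21 + 14 + 14 + 14 + 21 + 16 + 15 + 26 + 15 + 16 = £284.

£284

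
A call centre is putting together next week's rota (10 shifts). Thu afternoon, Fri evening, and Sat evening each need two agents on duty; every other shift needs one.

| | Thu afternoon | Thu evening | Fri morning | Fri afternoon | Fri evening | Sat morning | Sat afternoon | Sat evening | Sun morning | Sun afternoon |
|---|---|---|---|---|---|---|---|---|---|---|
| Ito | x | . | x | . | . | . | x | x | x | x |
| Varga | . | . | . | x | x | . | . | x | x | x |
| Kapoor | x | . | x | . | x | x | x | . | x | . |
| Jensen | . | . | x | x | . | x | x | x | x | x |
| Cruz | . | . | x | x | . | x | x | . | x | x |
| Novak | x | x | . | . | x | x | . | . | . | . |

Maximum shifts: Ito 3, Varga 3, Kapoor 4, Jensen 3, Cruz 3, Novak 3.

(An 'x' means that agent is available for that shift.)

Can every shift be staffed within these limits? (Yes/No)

Thu evening can only be covered by Novak, so that assignment is forced.
One valid schedule: Thu afternoon→Ito+Kapoor, Thu evening→Novak, Fri morning→Ito, Fri afternoon→Varga, Fri evening→Varga+Kapoor, Sat morning→Kapoor, Sat afternoon→Kapoor, Sat evening→Ito+Varga, Sun morning→Jensen, Sun afternoon→Jensen.
Loads: Ito 3/3, Varga 3/3, Kapoor 4/4, Jensen 2/3, Cruz 0/3, Novak 1/3 — all within limits.

Yes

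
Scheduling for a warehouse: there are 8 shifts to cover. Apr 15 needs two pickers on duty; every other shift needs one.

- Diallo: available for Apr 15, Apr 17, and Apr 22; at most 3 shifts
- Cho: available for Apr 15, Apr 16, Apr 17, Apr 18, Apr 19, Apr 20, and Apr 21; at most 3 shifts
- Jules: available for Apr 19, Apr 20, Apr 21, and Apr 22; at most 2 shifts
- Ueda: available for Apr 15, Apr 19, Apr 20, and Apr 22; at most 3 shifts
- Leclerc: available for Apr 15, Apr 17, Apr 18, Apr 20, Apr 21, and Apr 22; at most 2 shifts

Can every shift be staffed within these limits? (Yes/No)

Apr 16 can only be covered by Cho, so that assignment is forced.
One valid schedule: Apr 15→Diallo+Ueda, Apr 16→Cho, Apr 17→Diallo, Apr 18→Cho, Apr 19→Cho, Apr 20→Jules, Apr 21→Jules, Apr 22→Diallo.
Loads: Diallo 3/3, Cho 3/3, Jules 2/2, Ueda 1/3, Leclerc 0/2 — all within limits.

Yes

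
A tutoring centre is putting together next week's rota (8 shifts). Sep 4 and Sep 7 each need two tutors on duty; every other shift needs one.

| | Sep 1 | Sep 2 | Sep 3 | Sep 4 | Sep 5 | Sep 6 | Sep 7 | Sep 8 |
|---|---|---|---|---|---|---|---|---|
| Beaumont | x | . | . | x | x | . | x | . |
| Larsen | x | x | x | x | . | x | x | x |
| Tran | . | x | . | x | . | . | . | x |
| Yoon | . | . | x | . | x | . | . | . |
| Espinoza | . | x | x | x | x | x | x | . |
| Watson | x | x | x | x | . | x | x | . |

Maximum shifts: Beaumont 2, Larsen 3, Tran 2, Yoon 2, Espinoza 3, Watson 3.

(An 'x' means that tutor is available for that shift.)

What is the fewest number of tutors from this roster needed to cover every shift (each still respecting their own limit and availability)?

10 slots to fill and no one can take more than 3, so at least ⌈10/3⌉ = 4 tutors are needed.
Beaumont, Larsen, Tran, and Espinoza alone can cover everything: Sep 1→Beaumont, Sep 2→Espinoza, Sep 3→Larsen, Sep 4→Tran+Espinoza, Sep 5→Beaumont, Sep 6→Larsen, Sep 7→Larsen+Espinoza, Sep 8→Tran.

4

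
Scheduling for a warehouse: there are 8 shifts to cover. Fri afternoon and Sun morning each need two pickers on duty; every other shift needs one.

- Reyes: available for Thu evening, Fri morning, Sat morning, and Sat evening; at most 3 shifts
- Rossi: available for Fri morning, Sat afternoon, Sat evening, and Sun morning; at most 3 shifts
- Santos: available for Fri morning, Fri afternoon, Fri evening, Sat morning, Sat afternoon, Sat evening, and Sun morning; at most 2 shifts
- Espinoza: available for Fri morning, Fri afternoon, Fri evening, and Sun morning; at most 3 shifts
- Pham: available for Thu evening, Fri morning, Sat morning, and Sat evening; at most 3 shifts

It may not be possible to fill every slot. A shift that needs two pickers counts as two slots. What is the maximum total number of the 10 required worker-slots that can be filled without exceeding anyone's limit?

Total capacity across all pickers is 3+3+2+3+3 = 14, and 10 slots are needed, so at most 10 can be filled.
An assignment achieving 10: Thu evening→Reyes, Fri morning→Rossi, Fri afternoon→Santos+Espinoza, Fri evening→Santos, Sat morning→Reyes, Sat afternoon→Rossi, Sat evening→Reyes, Sun morning→Rossi+Espinoza.
Loads: Reyes 3/3, Rossi 3/3, Santos 2/2, Espinoza 2/3, Pham 0/3.

10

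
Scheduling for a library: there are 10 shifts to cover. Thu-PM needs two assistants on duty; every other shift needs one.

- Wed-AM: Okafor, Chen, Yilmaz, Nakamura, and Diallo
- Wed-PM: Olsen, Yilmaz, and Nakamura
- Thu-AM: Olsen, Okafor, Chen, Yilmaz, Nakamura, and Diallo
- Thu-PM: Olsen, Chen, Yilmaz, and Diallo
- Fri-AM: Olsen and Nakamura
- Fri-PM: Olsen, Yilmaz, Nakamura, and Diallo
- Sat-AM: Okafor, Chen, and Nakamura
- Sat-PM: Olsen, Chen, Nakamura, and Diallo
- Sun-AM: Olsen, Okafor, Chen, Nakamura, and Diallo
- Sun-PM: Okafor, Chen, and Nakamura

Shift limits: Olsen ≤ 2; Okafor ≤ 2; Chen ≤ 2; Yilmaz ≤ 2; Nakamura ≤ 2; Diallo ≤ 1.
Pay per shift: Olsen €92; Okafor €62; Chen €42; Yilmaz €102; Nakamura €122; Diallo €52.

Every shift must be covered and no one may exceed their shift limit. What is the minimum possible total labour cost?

€892

Picking the cheapest available assistant for each shift independently would cost €582, but that ignores the shift limits.
An optimal schedule: Wed-AM→Chen, Wed-PM→Olsen, Thu-AM→Nakamura, Thu-PM→Yilmaz+Diallo, Fri-AM→Olsen, Fri-PM→Yilmaz, Sat-AM→Okafor, Sat-PM→Chen, Sun-AM→Nakamura, Sun-PM→Okafor.
Total: 42 + 92 + 122 + 102 + 52 + 92 + 102 + 62 + 42 + 122 + 62 = €892.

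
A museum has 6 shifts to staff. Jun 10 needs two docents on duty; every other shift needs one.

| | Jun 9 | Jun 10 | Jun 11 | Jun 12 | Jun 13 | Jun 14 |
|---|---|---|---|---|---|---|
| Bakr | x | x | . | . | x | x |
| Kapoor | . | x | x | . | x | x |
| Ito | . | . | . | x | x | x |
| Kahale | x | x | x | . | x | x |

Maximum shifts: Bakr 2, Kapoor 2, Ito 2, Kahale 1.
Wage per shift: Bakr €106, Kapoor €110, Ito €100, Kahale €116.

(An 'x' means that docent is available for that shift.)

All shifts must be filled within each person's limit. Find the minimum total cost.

Jun 12 can only be covered by Ito, so that assignment is forced.
Picking the cheapest available docent for each shift independently would cost €732, but that ignores the shift limits.
An optimal schedule: Jun 9→Bakr, Jun 10→Bakr+Kapoor, Jun 11→Kapoor, Jun 12→Ito, Jun 13→Ito, Jun 14→Kahale.
Total: 106 + 106 + 110 + 110 + 100 + 100 + 116 = €748.

€748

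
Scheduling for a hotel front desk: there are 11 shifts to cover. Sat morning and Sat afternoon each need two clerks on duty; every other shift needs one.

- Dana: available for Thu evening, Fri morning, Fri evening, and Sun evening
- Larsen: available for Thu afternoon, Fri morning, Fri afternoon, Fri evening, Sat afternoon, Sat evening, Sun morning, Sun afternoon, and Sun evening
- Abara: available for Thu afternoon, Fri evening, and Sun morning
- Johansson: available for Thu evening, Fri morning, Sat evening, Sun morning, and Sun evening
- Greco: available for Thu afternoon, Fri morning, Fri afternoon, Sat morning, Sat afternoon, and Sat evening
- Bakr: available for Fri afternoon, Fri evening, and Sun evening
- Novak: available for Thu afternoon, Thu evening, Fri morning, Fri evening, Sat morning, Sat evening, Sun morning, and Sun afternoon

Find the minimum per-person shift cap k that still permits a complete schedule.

2

With 7 clerks and 13 worker-slots to fill, someone must work at least ⌈13/7⌉ = 2 shifts, so k ≥ 2.
k = 2 works: Thu afternoon→Abara, Thu evening→Dana, Fri morning→Johansson, Fri afternoon→Bakr, Fri evening→Bakr, Sat morning→Greco+Novak, Sat afternoon→Larsen+Greco, Sat evening→Johansson, Sun morning→Abara, Sun afternoon→Larsen, Sun evening→Dana.
Loads: Dana 2, Larsen 2, Abara 2, Johansson 2, Greco 2, Bakr 2, Novak 1 — all ≤ 2.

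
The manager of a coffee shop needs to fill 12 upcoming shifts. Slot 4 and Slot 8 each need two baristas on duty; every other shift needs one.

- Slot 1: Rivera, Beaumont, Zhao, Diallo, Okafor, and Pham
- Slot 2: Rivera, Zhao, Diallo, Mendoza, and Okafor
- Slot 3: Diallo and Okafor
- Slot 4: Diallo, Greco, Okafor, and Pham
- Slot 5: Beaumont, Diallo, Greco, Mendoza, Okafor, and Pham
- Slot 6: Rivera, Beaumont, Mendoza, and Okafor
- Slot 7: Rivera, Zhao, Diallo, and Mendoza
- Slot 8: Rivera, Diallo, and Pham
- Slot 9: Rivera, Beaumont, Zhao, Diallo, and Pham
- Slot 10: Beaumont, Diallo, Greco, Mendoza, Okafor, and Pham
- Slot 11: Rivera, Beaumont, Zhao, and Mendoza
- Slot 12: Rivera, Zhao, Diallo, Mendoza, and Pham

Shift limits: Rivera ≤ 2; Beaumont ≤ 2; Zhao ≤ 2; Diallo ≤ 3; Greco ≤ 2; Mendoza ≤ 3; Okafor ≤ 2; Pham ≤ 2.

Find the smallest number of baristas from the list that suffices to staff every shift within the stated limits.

6

14 slots to fill and no one can take more than 3, so at least ⌈14/3⌉ = 5 baristas are needed.
Any 5 baristas together have capacity at most 3+3+2+2+2 = 12 < 14 slots, so 5 can never suffice.
Rivera, Beaumont, Zhao, Diallo, Greco, and Mendoza alone can cover everything: Slot 1→Beaumont, Slot 2→Zhao, Slot 3→Diallo, Slot 4→Diallo+Greco, Slot 5→Beaumont, Slot 6→Rivera, Slot 7→Mendoza, Slot 8→Rivera+Diallo, Slot 9→Zhao, Slot 10→Greco, Slot 11→Mendoza, Slot 12→Mendoza.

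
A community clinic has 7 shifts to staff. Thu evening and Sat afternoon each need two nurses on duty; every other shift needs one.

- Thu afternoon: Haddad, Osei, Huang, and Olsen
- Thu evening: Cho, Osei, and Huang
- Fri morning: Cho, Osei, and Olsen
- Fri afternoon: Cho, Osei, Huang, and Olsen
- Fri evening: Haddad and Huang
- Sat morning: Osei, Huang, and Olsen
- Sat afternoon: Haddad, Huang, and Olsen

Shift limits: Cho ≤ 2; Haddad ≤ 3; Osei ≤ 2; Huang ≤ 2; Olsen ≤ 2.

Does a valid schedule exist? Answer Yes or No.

One valid schedule: Thu afternoon→Haddad, Thu evening→Cho+Osei, Fri morning→Cho, Fri afternoon→Huang, Fri evening→Haddad, Sat morning→Osei, Sat afternoon→Haddad+Huang.
Loads: Cho 2/2, Haddad 3/3, Osei 2/2, Huang 2/2, Olsen 0/2 — all within limits.

Yes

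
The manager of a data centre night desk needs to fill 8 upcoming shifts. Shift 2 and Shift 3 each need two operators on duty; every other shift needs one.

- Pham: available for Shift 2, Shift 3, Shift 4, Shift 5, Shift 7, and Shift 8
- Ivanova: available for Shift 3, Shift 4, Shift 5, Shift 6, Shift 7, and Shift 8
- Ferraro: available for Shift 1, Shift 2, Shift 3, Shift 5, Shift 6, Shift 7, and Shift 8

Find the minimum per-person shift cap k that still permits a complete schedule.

With 3 operators and 10 worker-slots to fill, someone must work at least ⌈10/3⌉ = 4 shifts, so k ≥ 4.
k = 4 works: Shift 1→Ferraro, Shift 2→Pham+Ferraro, Shift 3→Pham+Ivanova, Shift 4→Pham, Shift 5→Pham, Shift 6→Ivanova, Shift 7→Ivanova, Shift 8→Ivanova.
Loads: Pham 4, Ivanova 4, Ferraro 2 — all ≤ 4.

4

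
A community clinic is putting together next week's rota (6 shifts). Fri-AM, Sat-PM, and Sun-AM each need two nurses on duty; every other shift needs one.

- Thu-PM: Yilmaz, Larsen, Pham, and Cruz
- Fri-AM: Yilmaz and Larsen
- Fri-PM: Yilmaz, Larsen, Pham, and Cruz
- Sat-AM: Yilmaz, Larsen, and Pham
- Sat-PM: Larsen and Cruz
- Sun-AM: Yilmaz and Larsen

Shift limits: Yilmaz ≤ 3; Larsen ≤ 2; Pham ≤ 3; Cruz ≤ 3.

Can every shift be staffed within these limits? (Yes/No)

No

Total capacity is 11 and 9 slots are needed, so capacity alone doesn't rule it out.
Shifts {Fri-AM, Sat-PM, Sun-AM} need 6 worker-slots in total, but the nurses available for any of those shifts (Yilmaz, Larsen, and Cruz) can supply at most 5 among them. So no valid schedule exists.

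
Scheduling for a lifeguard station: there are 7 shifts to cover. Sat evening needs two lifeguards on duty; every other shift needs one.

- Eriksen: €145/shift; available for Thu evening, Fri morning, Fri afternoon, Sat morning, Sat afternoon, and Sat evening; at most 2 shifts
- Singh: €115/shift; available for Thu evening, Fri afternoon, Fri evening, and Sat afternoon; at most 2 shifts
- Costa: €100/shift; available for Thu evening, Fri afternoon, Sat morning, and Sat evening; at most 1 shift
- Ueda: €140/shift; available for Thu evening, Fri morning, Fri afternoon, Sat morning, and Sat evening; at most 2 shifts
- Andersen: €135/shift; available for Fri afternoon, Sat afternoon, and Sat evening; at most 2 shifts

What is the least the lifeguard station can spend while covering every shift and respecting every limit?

€1025

Fri evening can only be covered by Singh, so that assignment is forced.
Picking the cheapest available lifeguard for each shift independently would cost €905, but that ignores the shift limits.
An optimal schedule: Thu evening→Ueda, Fri morning→Ueda, Fri afternoon→Andersen, Fri evening→Singh, Sat morning→Costa, Sat afternoon→Singh, Sat evening→Andersen+Eriksen.
Total: 140 + 140 + 135 + 115 + 100 + 115 + 135 + 145 = €1025.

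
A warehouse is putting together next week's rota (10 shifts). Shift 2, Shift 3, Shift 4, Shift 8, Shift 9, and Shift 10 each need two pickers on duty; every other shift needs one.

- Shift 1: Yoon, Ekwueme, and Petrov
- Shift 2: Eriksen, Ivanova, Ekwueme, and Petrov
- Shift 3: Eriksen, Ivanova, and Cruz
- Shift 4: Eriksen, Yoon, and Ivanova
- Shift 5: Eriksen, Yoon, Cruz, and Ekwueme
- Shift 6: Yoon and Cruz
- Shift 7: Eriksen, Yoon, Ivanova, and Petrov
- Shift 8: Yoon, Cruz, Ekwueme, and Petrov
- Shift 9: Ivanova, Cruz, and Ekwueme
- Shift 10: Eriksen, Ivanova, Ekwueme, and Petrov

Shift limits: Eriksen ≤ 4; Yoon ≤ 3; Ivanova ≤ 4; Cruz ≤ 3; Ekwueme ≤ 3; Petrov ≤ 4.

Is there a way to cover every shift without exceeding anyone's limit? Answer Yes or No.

One valid schedule: Shift 1→Yoon, Shift 2→Ivanova+Ekwueme, Shift 3→Eriksen+Ivanova, Shift 4→Eriksen+Yoon, Shift 5→Eriksen, Shift 6→Yoon, Shift 7→Eriksen, Shift 8→Cruz+Ekwueme, Shift 9→Ivanova+Cruz, Shift 10→Ivanova+Ekwueme.
Loads: Eriksen 4/4, Yoon 3/3, Ivanova 4/4, Cruz 2/3, Ekwueme 3/3, Petrov 0/4 — all within limits.

Yes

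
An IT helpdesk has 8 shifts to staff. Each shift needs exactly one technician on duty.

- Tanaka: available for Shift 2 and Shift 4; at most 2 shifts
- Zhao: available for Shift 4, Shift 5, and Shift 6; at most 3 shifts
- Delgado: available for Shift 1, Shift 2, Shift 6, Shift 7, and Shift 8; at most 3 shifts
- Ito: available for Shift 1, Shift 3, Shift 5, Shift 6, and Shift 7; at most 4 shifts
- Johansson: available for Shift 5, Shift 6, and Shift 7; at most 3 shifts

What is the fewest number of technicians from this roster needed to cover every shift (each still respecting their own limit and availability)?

8 slots to fill and no one can take more than 4, so at least ⌈8/4⌉ = 2 technicians are needed.
Any 2 technicians together have capacity at most 4+3 = 7 < 8 slots, so 2 can never suffice.
Tanaka, Delgado, and Ito alone can cover everything: Shift 1→Delgado, Shift 2→Tanaka, Shift 3→Ito, Shift 4→Tanaka, Shift 5→Ito, Shift 6→Delgado, Shift 7→Ito, Shift 8→Delgado.

3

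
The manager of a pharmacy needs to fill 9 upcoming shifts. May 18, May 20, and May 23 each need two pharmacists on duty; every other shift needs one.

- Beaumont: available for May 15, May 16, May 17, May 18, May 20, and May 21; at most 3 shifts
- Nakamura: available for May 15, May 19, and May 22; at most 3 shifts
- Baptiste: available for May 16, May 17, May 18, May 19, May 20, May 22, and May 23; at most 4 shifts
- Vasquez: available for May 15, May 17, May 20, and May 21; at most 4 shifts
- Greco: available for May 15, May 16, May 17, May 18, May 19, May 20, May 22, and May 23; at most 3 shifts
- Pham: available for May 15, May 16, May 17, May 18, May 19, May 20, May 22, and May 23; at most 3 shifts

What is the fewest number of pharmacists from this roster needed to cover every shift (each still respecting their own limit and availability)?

4

12 slots to fill and no one can take more than 4, so at least ⌈12/4⌉ = 3 pharmacists are needed.
Any 3 pharmacists together have capacity at most 4+4+3 = 11 < 12 slots, so 3 can never suffice.
Beaumont, Nakamura, Baptiste, and Greco alone can cover everything: May 15→Beaumont, May 16→Beaumont, May 17→Baptiste, May 18→Baptiste+Greco, May 19→Nakamura, May 20→Baptiste+Greco, May 21→Beaumont, May 22→Nakamura, May 23→Baptiste+Greco.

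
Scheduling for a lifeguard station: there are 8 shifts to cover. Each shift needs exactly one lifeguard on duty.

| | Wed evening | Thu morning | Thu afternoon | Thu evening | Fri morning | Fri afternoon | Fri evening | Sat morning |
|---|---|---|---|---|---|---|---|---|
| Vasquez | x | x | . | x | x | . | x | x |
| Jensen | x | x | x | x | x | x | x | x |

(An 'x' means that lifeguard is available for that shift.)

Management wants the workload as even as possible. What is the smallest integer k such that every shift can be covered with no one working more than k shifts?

With 2 lifeguards and 8 worker-slots to fill, someone must work at least ⌈8/2⌉ = 4 shifts, so k ≥ 4.
k = 4 works: Wed evening→Vasquez, Thu morning→Vasquez, Thu afternoon→Jensen, Thu evening→Vasquez, Fri morning→Vasquez, Fri afternoon→Jensen, Fri evening→Jensen, Sat morning→Jensen.
Loads: Vasquez 4, Jensen 4 — all ≤ 4.

4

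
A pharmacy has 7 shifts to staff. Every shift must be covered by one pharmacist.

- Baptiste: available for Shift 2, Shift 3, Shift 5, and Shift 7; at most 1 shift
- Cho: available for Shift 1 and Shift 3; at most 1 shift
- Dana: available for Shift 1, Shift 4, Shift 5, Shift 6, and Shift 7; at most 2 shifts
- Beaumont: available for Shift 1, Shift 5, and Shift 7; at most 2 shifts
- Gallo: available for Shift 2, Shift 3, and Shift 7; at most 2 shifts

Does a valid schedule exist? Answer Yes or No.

Shift 4 can only be covered by Dana, so that assignment is forced.
Shift 6 can only be covered by Dana, so that assignment is forced.
One valid schedule: Shift 1→Cho, Shift 2→Baptiste, Shift 3→Gallo, Shift 4→Dana, Shift 5→Beaumont, Shift 6→Dana, Shift 7→Beaumont.
Loads: Baptiste 1/1, Cho 1/1, Dana 2/2, Beaumont 2/2, Gallo 1/2 — all within limits.

Yes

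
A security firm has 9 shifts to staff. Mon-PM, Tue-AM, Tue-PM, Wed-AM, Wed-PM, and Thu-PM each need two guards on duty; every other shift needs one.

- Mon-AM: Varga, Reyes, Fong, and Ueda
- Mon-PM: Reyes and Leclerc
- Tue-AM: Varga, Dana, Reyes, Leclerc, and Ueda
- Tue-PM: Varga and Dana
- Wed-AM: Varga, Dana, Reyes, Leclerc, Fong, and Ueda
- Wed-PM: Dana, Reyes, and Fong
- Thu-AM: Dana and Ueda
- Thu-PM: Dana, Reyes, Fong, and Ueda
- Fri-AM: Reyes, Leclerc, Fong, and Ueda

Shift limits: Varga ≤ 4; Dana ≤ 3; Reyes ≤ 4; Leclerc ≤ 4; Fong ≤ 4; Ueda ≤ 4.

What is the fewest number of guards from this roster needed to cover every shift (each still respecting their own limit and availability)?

15 slots to fill and no one can take more than 4, so at least ⌈15/4⌉ = 4 guards are needed.
No set of 4 guards can cover every shift (each such set leaves at least one shift with no one available or exceeds a cap).
Varga, Dana, Reyes, Leclerc, and Fong alone can cover everything: Mon-AM→Varga, Mon-PM→Reyes+Leclerc, Tue-AM→Varga+Leclerc, Tue-PM→Varga+Dana, Wed-AM→Varga+Leclerc, Wed-PM→Dana+Reyes, Thu-AM→Dana, Thu-PM→Reyes+Fong, Fri-AM→Reyes.

5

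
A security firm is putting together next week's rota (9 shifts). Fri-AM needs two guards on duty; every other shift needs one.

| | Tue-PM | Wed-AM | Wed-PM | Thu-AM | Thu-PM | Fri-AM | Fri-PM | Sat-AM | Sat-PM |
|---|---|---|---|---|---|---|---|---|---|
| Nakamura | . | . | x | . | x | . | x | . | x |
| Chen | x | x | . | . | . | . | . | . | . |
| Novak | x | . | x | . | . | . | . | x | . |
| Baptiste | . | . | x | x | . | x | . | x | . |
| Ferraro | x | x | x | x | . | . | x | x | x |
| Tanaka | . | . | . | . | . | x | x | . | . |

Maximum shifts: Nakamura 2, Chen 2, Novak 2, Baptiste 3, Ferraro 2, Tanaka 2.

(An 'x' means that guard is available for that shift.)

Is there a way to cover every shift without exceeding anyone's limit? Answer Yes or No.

Thu-PM can only be covered by Nakamura, so that assignment is forced.
Fri-AM can only be covered by Baptiste and Tanaka, so that assignment is forced.
One valid schedule: Tue-PM→Chen, Wed-AM→Chen, Wed-PM→Novak, Thu-AM→Baptiste, Thu-PM→Nakamura, Fri-AM→Baptiste+Tanaka, Fri-PM→Ferraro, Sat-AM→Novak, Sat-PM→Nakamura.
Loads: Nakamura 2/2, Chen 2/2, Novak 2/2, Baptiste 2/3, Ferraro 1/2, Tanaka 1/2 — all within limits.

Yes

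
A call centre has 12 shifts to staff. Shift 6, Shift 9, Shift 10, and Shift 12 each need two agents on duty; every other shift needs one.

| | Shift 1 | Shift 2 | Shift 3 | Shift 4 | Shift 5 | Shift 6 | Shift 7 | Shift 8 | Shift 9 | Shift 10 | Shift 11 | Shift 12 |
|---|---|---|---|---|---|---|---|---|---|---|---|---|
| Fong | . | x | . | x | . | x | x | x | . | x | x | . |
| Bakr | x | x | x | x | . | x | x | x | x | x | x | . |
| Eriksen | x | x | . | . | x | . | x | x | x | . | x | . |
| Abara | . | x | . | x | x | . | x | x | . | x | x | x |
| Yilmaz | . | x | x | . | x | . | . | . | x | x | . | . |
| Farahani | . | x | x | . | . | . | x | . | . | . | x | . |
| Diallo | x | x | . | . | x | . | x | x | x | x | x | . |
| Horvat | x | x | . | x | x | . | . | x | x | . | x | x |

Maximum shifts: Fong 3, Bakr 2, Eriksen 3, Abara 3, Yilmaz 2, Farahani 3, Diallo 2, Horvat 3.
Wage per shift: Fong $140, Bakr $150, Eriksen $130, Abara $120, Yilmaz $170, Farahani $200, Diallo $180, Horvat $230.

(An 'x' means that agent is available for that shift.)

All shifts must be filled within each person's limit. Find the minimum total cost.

$2400

Shift 6 can only be covered by Fong and Bakr, so that assignment is forced.
Shift 12 can only be covered by Abara and Horvat, so that assignment is forced.
Picking the cheapest available agent for each shift independently would cost $2180, but that ignores the shift limits.
An optimal schedule: Shift 1→Eriksen, Shift 2→Abara, Shift 3→Bakr, Shift 4→Fong, Shift 5→Eriksen, Shift 6→Fong+Bakr, Shift 7→Fong, Shift 8→Eriksen, Shift 9→Yilmaz+Diallo, Shift 10→Yilmaz+Diallo, Shift 11→Abara, Shift 12→Abara+Horvat.
Total: 130 + 120 + 150 + 140 + 130 + 140 + 150 + 140 + 130 + 170 + 180 + 170 + 180 + 120 + 120 + 230 = $2400.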